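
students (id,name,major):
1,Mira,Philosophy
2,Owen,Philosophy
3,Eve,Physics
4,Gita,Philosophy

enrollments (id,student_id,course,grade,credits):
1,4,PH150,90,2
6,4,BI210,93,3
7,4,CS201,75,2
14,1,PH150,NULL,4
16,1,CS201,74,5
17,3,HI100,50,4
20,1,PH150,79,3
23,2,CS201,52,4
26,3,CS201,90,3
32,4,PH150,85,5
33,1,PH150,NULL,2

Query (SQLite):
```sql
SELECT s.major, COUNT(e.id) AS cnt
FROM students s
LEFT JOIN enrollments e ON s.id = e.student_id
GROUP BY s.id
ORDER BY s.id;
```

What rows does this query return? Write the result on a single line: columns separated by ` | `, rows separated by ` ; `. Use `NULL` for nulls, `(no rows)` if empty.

Philosophy | 4 ; Philosophy | 1 ; Physics | 2 ; Philosophy | 4

LEFT JOIN keeps every students row; unmatched ones get NULL for enrollments columns.
Group by students.id and compute COUNT(e.id). COUNT(col) of an all-NULL group is 0.
  1: ids {14, 16, 20, 33} → COUNT(e.id)=4
  2: ids {23} → COUNT(e.id)=1
  3: ids {17, 26} → COUNT(e.id)=2
  4: ids {1, 6, 7, 32} → COUNT(e.id)=4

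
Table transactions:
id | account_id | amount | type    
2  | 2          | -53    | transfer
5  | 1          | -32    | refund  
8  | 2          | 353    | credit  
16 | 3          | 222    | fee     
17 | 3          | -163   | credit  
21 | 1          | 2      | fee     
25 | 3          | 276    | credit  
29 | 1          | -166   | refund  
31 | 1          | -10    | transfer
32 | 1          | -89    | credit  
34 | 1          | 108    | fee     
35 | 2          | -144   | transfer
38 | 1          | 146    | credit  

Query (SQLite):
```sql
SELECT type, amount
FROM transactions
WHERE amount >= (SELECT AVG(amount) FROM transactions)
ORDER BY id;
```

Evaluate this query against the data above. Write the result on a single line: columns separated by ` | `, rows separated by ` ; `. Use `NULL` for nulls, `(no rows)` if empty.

Scalar subquery: AVG(amount) over all transactions rows = 34.615385 (≈; comparison uses full precision).
Keep rows where amount >= that value.

credit | 353 ; fee | 222 ; credit | 276 ; fee | 108 ; credit | 146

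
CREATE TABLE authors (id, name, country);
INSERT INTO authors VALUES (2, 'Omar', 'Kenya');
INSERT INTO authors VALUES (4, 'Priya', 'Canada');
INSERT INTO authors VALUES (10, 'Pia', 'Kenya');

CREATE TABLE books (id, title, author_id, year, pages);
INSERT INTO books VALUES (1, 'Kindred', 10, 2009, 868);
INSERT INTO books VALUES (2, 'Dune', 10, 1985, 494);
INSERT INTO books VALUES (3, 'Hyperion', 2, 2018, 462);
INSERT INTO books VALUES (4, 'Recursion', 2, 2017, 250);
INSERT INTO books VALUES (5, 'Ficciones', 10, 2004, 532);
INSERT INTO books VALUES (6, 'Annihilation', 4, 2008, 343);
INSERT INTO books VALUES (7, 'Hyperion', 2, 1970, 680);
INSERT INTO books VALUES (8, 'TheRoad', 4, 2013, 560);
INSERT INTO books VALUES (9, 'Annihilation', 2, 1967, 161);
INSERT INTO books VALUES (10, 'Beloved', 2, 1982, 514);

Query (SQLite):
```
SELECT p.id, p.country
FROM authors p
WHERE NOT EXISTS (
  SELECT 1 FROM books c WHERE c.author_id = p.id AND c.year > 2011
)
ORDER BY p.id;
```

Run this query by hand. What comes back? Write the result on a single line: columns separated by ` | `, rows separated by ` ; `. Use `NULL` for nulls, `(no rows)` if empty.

10 | Kenya

For each authors row, check whether any books with matching author_id has year > 2011.
Keep rows where that is false.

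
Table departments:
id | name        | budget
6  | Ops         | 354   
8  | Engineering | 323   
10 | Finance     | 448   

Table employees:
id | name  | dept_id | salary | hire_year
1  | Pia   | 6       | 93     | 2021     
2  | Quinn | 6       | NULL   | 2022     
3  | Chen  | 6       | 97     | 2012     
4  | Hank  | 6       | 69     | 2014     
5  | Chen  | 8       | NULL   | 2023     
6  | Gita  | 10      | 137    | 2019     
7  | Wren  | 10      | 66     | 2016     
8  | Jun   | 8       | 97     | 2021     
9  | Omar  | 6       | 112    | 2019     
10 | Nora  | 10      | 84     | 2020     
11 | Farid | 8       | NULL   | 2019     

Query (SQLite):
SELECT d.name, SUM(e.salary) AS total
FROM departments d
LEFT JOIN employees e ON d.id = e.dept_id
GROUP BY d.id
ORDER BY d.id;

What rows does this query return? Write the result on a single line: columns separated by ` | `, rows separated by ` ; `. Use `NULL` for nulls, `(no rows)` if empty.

LEFT JOIN keeps every departments row; unmatched ones get NULL for employees columns.
Group by departments.id and compute SUM(e.salary). SUM over an all-NULL group is NULL.
  6: ids {1, 2, 3, 4, 9} → SUM(e.salary)=371
  8: ids {5, 8, 11} → SUM(e.salary)=97
  10: ids {6, 7, 10} → SUM(e.salary)=287

Ops | 371 ; Engineering | 97 ; Finance | 287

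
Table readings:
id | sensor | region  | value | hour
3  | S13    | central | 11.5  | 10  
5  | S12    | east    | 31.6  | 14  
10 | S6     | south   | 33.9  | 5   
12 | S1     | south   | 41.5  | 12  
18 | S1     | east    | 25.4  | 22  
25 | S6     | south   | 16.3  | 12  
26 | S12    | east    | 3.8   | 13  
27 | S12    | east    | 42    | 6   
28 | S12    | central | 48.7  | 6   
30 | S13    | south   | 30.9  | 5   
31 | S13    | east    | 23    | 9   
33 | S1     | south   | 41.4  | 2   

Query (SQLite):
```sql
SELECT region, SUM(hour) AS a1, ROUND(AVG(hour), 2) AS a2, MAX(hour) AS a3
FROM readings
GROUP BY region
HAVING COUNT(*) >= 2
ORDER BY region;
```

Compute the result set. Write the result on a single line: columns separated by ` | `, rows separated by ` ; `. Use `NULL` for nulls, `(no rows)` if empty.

central | 16 | 8 | 10 ; east | 64 | 12.8 | 22 ; south | 36 | 7.2 | 12

Group readings by region.
Per group compute: SUM(hour), ROUND(AVG(hour), 2), MAX(hour).
HAVING: drop groups with fewer than 2 rows.
  central: ids {3, 28} → SUM(hour)=16, ROUND(AVG(hour), 2)=8, MAX(hour)=10
  east: ids {5, 18, 26, 27, 31} → SUM(hour)=64, ROUND(AVG(hour), 2)=12.8, MAX(hour)=22
  south: ids {10, 12, 25, 30, 33} → SUM(hour)=36, ROUND(AVG(hour), 2)=7.2, MAX(hour)=12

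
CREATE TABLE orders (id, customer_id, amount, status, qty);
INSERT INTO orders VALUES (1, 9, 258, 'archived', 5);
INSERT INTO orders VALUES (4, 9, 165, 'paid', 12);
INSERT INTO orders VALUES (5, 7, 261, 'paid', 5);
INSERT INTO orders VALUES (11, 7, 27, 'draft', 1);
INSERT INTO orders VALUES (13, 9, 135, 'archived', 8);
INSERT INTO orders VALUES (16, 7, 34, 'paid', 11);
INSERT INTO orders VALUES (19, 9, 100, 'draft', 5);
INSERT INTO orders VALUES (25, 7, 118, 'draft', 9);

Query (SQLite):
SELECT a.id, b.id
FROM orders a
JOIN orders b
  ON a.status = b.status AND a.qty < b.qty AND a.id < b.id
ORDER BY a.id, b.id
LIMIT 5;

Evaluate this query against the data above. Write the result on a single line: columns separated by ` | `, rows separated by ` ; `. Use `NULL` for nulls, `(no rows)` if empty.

Pairs (a,b) with same status, a.qty < b.qty, a.id < b.id.
status groups: archived:{1,13} draft:{11,19,25} paid:{4,5,16}
Ordered by (a.id, b.id); first 5.

1 | 13 ; 5 | 16 ; 11 | 19 ; 11 | 25 ; 19 | 25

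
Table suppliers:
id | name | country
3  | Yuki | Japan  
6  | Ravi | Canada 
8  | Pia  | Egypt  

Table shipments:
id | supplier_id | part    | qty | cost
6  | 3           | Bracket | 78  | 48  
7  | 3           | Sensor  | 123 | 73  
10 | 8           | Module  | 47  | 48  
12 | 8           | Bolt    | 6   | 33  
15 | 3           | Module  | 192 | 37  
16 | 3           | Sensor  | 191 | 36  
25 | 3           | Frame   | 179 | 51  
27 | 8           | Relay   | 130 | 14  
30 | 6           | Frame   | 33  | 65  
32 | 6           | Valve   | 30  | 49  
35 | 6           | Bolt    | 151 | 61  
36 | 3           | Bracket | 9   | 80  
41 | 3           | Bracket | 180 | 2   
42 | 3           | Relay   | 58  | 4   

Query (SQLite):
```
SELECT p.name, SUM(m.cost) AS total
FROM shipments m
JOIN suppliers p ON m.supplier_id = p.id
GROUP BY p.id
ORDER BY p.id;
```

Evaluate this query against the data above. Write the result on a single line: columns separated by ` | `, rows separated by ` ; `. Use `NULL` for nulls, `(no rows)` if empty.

Join each shipments row to its suppliers via supplier_id.
Group joined rows by suppliers.id; compute SUM(m.cost) per group.
  3: ids {6, 7, 15, 16, 25, 36, 41, 42} → SUM(m.cost)=331
  6: ids {30, 32, 35} → SUM(m.cost)=175
  8: ids {10, 12, 27} → SUM(m.cost)=95

Yuki | 331 ; Ravi | 175 ; Pia | 95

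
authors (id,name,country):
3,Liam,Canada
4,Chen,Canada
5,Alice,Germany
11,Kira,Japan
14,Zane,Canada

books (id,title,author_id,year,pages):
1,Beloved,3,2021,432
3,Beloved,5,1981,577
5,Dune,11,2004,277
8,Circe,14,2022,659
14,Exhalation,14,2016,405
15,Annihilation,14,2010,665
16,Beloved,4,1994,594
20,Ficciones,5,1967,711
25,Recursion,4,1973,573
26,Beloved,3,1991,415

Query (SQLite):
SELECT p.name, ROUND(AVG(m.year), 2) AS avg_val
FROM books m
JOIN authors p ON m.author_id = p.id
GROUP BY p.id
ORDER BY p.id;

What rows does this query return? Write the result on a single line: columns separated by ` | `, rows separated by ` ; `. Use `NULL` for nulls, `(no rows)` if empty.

Join each books row to its authors via author_id.
Group joined rows by authors.id; compute ROUND(AVG(m.year), 2) per group.
  3: ids {1, 26} → ROUND(AVG(m.year), 2)=2006
  4: ids {16, 25} → ROUND(AVG(m.year), 2)=1983.5
  5: ids {3, 20} → ROUND(AVG(m.year), 2)=1974
  11: ids {5} → ROUND(AVG(m.year), 2)=2004
  14: ids {8, 14, 15} → ROUND(AVG(m.year), 2)=2016

Liam | 2006 ; Chen | 1983.5 ; Alice | 1974 ; Kira | 2004 ; Zane | 2016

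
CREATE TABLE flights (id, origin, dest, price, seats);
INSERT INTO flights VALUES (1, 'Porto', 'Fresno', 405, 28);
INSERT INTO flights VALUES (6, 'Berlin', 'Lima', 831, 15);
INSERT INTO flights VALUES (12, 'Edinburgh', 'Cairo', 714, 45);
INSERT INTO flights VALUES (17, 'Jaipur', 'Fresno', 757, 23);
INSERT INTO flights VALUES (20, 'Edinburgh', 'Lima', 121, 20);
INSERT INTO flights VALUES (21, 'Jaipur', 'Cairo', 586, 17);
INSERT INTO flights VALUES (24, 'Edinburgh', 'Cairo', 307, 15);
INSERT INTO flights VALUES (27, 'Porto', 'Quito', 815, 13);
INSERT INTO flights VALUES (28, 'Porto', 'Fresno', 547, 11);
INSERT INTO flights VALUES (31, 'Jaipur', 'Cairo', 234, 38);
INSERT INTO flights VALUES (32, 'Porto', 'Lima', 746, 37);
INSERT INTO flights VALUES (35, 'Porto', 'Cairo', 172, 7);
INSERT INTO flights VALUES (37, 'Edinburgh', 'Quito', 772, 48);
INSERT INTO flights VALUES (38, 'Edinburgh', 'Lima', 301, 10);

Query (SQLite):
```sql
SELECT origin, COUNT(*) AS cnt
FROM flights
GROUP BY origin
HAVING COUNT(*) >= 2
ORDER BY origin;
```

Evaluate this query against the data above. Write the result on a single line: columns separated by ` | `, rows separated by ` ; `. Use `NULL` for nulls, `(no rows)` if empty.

Edinburgh | 5 ; Jaipur | 3 ; Porto | 5

Partition flights by origin; compute COUNT(*) within each group.
HAVING: keep groups with count ≥ 2.
  Berlin: ids {6} → COUNT(*)=1
  Edinburgh: ids {12, 20, 24, 37, 38} → COUNT(*)=5
  Jaipur: ids {17, 21, 31} → COUNT(*)=3
  Porto: ids {1, 27, 28, 32, 35} → COUNT(*)=5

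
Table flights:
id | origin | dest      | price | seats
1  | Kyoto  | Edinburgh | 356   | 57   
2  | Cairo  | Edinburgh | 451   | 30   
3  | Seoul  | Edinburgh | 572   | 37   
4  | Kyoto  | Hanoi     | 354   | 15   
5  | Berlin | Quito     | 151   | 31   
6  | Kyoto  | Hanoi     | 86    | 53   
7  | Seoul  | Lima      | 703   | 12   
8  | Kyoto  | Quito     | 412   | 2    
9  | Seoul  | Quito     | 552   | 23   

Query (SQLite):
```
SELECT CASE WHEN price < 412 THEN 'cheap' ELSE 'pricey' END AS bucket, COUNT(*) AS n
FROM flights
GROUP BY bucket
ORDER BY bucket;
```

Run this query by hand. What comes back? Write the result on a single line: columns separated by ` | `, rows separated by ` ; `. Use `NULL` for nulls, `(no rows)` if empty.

cheap | 4 ; pricey | 5

Bucket rows by price < 412 → 'cheap' else 'pricey'; count each bucket.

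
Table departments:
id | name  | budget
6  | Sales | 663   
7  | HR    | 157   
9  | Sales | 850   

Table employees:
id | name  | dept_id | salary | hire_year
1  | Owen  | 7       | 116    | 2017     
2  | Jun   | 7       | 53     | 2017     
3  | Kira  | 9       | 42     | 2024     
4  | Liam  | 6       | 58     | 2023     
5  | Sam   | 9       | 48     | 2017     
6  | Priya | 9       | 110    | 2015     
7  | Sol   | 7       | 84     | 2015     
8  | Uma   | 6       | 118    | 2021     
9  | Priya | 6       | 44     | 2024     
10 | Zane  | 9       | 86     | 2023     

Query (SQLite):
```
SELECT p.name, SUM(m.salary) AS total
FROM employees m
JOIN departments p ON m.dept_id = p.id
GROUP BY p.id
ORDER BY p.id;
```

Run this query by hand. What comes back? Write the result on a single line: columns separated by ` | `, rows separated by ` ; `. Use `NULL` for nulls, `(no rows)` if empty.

Sales | 220 ; HR | 253 ; Sales | 286

Join each employees row to its departments via dept_id.
Group joined rows by departments.id; compute SUM(m.salary) per group.
  6: ids {4, 8, 9} → SUM(m.salary)=220
  7: ids {1, 2, 7} → SUM(m.salary)=253
  9: ids {3, 5, 6, 10} → SUM(m.salary)=286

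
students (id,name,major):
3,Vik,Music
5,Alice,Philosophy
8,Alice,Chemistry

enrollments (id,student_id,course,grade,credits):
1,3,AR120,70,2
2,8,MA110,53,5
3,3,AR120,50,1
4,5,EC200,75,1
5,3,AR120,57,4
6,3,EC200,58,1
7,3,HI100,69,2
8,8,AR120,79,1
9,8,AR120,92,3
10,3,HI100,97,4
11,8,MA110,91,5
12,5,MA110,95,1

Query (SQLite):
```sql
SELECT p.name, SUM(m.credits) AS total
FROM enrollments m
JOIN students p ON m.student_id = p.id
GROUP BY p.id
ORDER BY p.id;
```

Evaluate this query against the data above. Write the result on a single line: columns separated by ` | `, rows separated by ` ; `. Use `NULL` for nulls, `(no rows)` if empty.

Vik | 14 ; Alice | 2 ; Alice | 14

Join each enrollments row to its students via student_id.
Group joined rows by students.id; compute SUM(m.credits) per group.
  3: ids {1, 3, 5, 6, 7, 10} → SUM(m.credits)=14
  5: ids {4, 12} → SUM(m.credits)=2
  8: ids {2, 8, 9, 11} → SUM(m.credits)=14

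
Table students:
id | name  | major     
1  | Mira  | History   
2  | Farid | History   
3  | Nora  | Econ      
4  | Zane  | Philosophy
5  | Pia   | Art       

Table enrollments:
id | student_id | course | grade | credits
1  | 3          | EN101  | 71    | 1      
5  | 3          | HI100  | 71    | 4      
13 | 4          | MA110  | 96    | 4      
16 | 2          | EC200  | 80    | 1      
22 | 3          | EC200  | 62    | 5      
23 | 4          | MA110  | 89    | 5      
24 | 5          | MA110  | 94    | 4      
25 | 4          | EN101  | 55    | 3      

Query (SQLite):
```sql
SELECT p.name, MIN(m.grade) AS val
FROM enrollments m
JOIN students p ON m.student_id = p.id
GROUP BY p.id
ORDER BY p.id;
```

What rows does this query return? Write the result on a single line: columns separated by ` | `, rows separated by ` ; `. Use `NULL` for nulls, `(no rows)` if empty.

Farid | 80 ; Nora | 62 ; Zane | 55 ; Pia | 94

Join each enrollments row to its students via student_id.
Group joined rows by students.id; compute MIN(m.grade) per group.
  2: ids {16} → MIN(m.grade)=80
  3: ids {1, 5, 22} → MIN(m.grade)=62
  4: ids {13, 23, 25} → MIN(m.grade)=55
  5: ids {24} → MIN(m.grade)=94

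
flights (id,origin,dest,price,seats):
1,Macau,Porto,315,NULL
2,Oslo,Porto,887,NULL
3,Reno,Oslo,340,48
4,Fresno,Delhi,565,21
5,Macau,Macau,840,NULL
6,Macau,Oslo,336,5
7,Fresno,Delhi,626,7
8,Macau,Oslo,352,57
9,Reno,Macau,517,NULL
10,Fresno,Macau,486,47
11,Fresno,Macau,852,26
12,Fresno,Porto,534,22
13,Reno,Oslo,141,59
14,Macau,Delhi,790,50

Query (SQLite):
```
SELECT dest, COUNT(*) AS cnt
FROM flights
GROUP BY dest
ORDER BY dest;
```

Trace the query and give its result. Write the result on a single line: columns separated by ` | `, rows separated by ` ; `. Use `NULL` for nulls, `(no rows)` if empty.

Delhi | 3 ; Macau | 4 ; Oslo | 4 ; Porto | 3

Partition flights by dest; compute COUNT(*) within each group.
  Delhi: ids {4, 7, 14} → COUNT(*)=3
  Macau: ids {5, 9, 10, 11} → COUNT(*)=4
  Oslo: ids {3, 6, 8, 13} → COUNT(*)=4
  Porto: ids {1, 2, 12} → COUNT(*)=3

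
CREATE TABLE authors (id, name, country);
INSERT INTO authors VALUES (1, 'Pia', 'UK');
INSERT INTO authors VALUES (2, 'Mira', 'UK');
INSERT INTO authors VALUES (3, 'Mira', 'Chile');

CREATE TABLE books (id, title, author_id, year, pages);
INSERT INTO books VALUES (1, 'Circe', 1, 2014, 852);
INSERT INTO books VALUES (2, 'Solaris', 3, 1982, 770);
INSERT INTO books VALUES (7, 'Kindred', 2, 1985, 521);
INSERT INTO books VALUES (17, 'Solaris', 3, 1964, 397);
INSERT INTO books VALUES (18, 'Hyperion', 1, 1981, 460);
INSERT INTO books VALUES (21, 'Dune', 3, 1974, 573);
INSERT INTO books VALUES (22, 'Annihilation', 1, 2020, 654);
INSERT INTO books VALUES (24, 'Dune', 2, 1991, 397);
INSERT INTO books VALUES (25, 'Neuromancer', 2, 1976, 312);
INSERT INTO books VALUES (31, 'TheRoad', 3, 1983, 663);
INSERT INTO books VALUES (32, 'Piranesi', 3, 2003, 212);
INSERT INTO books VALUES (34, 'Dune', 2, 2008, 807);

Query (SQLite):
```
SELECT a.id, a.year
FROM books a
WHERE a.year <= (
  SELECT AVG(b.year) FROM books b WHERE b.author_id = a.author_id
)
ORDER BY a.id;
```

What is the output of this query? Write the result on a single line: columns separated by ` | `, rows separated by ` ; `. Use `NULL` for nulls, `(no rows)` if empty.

7 | 1985 ; 17 | 1964 ; 18 | 1981 ; 21 | 1974 ; 25 | 1976

For each books row a, compute AVG(year) over rows sharing a.author_id.
Keep row a if a.year <= that per-group AVG.
  author_id=1: AVG(year) = 2005.0
  author_id=2: AVG(year) = 1990.0
  author_id=3: AVG(year) = 1981.2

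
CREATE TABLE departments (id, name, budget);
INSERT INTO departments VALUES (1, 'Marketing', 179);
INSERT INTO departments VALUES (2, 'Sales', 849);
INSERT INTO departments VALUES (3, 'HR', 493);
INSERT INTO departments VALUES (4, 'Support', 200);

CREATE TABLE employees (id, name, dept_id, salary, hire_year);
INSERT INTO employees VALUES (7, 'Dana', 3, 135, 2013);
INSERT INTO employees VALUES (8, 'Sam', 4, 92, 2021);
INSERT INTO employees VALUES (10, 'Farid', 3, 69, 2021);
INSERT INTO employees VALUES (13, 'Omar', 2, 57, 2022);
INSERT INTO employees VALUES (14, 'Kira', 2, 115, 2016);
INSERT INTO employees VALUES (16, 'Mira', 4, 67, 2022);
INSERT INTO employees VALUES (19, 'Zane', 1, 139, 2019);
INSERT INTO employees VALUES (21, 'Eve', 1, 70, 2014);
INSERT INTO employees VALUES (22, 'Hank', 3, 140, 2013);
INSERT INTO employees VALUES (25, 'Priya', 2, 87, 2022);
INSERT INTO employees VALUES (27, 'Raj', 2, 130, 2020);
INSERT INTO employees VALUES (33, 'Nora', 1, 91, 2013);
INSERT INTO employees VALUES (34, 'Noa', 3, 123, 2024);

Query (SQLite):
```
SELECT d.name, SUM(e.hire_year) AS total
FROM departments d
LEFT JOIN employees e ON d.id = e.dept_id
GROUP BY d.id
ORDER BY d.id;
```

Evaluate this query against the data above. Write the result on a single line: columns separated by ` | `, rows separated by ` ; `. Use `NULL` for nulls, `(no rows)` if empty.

LEFT JOIN keeps every departments row; unmatched ones get NULL for employees columns.
Group by departments.id and compute SUM(e.hire_year). SUM over an all-NULL group is NULL.
  1: ids {19, 21, 33} → SUM(e.hire_year)=6046
  2: ids {13, 14, 25, 27} → SUM(e.hire_year)=8080
  3: ids {7, 10, 22, 34} → SUM(e.hire_year)=8071
  4: ids {8, 16} → SUM(e.hire_year)=4043

Marketing | 6046 ; Sales | 8080 ; HR | 8071 ; Support | 4043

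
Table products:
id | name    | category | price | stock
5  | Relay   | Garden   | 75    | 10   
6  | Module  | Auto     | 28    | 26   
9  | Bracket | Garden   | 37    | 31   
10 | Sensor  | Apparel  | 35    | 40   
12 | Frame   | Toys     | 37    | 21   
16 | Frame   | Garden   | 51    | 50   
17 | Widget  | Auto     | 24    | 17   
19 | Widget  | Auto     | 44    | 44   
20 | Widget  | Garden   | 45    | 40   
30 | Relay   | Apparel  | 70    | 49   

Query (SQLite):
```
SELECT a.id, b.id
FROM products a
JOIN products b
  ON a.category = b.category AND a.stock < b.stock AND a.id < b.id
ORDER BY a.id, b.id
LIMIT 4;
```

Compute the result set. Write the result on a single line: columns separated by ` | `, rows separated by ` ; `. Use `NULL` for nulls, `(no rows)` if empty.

Pairs (a,b) with same category, a.stock < b.stock, a.id < b.id.
category groups: Apparel:{10,30} Auto:{6,17,19} Garden:{5,9,16,20} Toys:{12}
Ordered by (a.id, b.id); first 4.

5 | 9 ; 5 | 16 ; 5 | 20 ; 6 | 19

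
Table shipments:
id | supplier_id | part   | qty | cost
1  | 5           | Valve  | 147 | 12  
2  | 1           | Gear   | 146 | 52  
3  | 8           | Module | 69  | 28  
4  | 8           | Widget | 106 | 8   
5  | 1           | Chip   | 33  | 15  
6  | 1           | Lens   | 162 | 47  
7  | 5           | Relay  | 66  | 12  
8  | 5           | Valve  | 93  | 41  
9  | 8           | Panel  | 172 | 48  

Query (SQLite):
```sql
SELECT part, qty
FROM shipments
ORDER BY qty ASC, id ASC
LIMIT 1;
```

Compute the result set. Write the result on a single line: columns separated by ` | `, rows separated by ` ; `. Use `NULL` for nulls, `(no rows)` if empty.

Sort by qty asc, tiebreak id asc: (33, id=5), (66, id=7), (69, id=3), (93, id=8) …. Take first 1.

Chip | 33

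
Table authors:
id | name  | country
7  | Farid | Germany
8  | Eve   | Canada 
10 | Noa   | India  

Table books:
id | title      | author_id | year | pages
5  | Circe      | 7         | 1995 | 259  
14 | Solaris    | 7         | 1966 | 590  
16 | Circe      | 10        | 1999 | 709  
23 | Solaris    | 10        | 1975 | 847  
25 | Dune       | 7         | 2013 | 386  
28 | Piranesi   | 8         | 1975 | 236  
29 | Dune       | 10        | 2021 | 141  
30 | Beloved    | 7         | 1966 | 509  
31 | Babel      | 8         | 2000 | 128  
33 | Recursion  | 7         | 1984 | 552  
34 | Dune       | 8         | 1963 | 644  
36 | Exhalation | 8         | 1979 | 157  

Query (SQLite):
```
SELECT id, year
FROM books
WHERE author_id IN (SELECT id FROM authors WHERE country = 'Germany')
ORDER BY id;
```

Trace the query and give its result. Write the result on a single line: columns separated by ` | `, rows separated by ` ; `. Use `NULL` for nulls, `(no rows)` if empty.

5 | 1995 ; 14 | 1966 ; 25 | 2013 ; 30 | 1966 ; 33 | 1984

Inner query: authors.id where country = 'Germany'.
Outer: keep books rows whose author_id is in that set.
Inner query → {7}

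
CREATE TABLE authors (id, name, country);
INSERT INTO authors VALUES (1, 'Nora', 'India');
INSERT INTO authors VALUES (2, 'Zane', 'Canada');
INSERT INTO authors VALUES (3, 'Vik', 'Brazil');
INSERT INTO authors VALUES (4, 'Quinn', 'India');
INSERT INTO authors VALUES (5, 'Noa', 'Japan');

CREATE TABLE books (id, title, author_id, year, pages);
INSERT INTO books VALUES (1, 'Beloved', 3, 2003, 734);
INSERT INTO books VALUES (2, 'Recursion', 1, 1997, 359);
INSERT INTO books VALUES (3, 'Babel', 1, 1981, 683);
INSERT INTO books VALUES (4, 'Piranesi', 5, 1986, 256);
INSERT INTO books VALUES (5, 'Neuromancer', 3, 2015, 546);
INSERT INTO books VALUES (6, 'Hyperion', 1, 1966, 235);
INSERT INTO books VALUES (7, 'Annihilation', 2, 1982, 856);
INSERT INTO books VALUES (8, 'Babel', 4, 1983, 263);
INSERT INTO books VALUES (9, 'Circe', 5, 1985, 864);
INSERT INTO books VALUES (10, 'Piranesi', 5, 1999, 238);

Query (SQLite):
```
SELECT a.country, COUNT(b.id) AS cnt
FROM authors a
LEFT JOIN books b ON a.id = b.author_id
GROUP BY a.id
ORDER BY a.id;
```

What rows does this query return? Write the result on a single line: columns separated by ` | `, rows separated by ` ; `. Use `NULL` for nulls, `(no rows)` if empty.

India | 3 ; Canada | 1 ; Brazil | 2 ; India | 1 ; Japan | 3

LEFT JOIN keeps every authors row; unmatched ones get NULL for books columns.
Group by authors.id and compute COUNT(b.id). COUNT(col) of an all-NULL group is 0.
  1: ids {2, 3, 6} → COUNT(b.id)=3
  2: ids {7} → COUNT(b.id)=1
  3: ids {1, 5} → COUNT(b.id)=2
  4: ids {8} → COUNT(b.id)=1
  5: ids {4, 9, 10} → COUNT(b.id)=3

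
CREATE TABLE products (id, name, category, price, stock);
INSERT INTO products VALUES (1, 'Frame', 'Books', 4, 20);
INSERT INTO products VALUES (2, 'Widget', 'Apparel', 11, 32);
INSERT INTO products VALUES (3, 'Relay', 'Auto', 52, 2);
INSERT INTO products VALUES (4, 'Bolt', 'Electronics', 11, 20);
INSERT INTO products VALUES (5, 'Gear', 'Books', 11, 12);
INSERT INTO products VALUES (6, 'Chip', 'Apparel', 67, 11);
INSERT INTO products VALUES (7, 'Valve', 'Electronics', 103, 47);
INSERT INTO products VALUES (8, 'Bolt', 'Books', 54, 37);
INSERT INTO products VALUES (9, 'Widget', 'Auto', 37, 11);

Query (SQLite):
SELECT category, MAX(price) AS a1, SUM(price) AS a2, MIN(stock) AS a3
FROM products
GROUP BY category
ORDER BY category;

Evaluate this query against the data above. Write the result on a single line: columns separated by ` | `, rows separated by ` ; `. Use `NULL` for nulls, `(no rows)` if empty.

Apparel | 67 | 78 | 11 ; Auto | 52 | 89 | 2 ; Books | 54 | 69 | 12 ; Electronics | 103 | 114 | 20

Group products by category.
Per group compute: MAX(price), SUM(price), MIN(stock).
  Apparel: ids {2, 6} → MAX(price)=67, SUM(price)=78, MIN(stock)=11
  Auto: ids {3, 9} → MAX(price)=52, SUM(price)=89, MIN(stock)=2
  Books: ids {1, 5, 8} → MAX(price)=54, SUM(price)=69, MIN(stock)=12
  Electronics: ids {4, 7} → MAX(price)=103, SUM(price)=114, MIN(stock)=20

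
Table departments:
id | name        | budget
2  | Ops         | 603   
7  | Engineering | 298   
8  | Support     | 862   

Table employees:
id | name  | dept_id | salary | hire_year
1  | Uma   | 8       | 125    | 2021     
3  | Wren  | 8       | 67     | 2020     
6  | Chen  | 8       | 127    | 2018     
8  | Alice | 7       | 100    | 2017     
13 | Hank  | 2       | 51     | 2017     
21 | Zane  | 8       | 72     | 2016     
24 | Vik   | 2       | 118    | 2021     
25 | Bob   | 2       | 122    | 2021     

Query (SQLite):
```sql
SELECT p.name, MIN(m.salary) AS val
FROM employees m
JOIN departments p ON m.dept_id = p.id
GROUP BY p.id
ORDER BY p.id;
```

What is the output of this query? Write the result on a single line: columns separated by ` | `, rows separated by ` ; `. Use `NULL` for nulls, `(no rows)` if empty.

Ops | 51 ; Engineering | 100 ; Support | 67

Join each employees row to its departments via dept_id.
Group joined rows by departments.id; compute MIN(m.salary) per group.
  2: ids {13, 24, 25} → MIN(m.salary)=51
  7: ids {8} → MIN(m.salary)=100
  8: ids {1, 3, 6, 21} → MIN(m.salary)=67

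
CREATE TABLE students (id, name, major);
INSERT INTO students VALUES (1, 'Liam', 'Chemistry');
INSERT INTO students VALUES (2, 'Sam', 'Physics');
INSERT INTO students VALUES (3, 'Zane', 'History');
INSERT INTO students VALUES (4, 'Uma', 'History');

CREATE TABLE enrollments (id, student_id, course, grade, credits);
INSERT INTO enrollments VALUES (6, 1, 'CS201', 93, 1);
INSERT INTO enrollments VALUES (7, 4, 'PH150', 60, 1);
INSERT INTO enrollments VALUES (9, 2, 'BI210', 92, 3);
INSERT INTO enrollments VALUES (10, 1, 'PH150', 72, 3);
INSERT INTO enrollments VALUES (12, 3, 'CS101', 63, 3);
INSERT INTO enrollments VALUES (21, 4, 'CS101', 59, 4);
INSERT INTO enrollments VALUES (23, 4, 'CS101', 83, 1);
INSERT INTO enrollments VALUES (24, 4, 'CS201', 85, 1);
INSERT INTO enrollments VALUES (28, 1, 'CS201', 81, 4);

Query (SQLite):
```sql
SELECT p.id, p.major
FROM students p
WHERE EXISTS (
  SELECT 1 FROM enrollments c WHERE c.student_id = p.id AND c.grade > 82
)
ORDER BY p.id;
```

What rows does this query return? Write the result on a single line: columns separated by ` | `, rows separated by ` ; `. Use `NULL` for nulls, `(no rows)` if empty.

For each students row, check whether any enrollments with matching student_id has grade > 82.
Keep rows where that is true.

1 | Chemistry ; 2 | Physics ; 4 | History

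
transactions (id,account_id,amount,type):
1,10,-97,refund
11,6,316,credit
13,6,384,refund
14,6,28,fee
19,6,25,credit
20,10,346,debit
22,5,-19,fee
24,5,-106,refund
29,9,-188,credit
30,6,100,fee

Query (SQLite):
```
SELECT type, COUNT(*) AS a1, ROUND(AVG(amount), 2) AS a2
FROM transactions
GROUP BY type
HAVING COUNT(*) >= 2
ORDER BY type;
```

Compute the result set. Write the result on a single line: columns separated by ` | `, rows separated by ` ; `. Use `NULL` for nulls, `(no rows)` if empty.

Group transactions by type.
Per group compute: COUNT(*), ROUND(AVG(amount), 2).
HAVING: drop groups with fewer than 2 rows.
  credit: ids {11, 19, 29} → COUNT(*)=3, ROUND(AVG(amount), 2)=51
  debit: ids {20} → COUNT(*)=1, ROUND(AVG(amount), 2)=346
  fee: ids {14, 22, 30} → COUNT(*)=3, ROUND(AVG(amount), 2)=36.33
  refund: ids {1, 13, 24} → COUNT(*)=3, ROUND(AVG(amount), 2)=60.33

credit | 3 | 51 ; fee | 3 | 36.33 ; refund | 3 | 60.33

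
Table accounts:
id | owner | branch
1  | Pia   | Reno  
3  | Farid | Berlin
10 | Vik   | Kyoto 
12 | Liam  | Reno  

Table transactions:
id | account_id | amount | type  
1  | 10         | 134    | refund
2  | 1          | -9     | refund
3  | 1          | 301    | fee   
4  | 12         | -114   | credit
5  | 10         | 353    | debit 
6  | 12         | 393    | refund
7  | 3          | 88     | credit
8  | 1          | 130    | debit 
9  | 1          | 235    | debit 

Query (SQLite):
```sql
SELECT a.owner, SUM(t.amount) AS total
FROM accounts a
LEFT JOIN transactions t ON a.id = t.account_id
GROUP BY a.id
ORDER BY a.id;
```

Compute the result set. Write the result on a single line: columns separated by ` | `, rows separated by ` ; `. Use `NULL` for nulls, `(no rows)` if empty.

Pia | 657 ; Farid | 88 ; Vik | 487 ; Liam | 279

LEFT JOIN keeps every accounts row; unmatched ones get NULL for transactions columns.
Group by accounts.id and compute SUM(t.amount). SUM over an all-NULL group is NULL.
  1: ids {2, 3, 8, 9} → SUM(t.amount)=657
  3: ids {7} → SUM(t.amount)=88
  10: ids {1, 5} → SUM(t.amount)=487
  12: ids {4, 6} → SUM(t.amount)=279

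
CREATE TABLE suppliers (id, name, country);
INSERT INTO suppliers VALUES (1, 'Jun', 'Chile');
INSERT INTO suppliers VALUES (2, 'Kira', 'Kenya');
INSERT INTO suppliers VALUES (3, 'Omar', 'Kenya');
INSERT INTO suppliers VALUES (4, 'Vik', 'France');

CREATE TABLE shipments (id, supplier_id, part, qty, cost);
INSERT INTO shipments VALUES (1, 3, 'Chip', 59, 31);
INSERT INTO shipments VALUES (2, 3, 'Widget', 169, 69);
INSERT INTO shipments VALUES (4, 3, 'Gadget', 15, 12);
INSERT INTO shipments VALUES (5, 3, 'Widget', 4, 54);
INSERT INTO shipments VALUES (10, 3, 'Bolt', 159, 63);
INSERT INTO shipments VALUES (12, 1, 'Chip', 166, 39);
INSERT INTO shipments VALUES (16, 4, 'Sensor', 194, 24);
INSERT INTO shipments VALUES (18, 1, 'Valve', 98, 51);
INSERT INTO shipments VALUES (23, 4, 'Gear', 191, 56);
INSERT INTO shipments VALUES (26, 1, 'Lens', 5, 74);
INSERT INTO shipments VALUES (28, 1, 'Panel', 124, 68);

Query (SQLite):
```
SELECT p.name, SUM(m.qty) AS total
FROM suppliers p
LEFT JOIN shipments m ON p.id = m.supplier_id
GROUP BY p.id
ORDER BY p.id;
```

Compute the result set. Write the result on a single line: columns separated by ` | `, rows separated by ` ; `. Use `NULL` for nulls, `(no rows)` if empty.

LEFT JOIN keeps every suppliers row; unmatched ones get NULL for shipments columns.
Group by suppliers.id and compute SUM(m.qty). SUM over an all-NULL group is NULL.
  1: ids {12, 18, 26, 28} → SUM(m.qty)=393
  2: ids {—} → SUM(m.qty)=NULL
  3: ids {1, 2, 4, 5, 10} → SUM(m.qty)=406
  4: ids {16, 23} → SUM(m.qty)=385

Jun | 393 ; Kira | NULL ; Omar | 406 ; Vik | 385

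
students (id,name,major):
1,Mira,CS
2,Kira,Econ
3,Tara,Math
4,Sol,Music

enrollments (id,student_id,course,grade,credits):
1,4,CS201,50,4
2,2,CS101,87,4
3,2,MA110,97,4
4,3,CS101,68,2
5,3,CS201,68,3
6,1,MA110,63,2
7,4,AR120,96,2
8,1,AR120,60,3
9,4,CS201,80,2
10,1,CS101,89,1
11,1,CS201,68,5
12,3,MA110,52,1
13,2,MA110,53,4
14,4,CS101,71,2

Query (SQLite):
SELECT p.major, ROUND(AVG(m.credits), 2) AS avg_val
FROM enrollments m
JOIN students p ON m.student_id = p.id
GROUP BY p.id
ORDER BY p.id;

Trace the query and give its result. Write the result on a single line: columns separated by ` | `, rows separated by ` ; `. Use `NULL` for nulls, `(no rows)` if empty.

Join each enrollments row to its students via student_id.
Group joined rows by students.id; compute ROUND(AVG(m.credits), 2) per group.
  1: ids {6, 8, 10, 11} → ROUND(AVG(m.credits), 2)=2.75
  2: ids {2, 3, 13} → ROUND(AVG(m.credits), 2)=4
  3: ids {4, 5, 12} → ROUND(AVG(m.credits), 2)=2
  4: ids {1, 7, 9, 14} → ROUND(AVG(m.credits), 2)=2.5

CS | 2.75 ; Econ | 4 ; Math | 2 ; Music | 2.5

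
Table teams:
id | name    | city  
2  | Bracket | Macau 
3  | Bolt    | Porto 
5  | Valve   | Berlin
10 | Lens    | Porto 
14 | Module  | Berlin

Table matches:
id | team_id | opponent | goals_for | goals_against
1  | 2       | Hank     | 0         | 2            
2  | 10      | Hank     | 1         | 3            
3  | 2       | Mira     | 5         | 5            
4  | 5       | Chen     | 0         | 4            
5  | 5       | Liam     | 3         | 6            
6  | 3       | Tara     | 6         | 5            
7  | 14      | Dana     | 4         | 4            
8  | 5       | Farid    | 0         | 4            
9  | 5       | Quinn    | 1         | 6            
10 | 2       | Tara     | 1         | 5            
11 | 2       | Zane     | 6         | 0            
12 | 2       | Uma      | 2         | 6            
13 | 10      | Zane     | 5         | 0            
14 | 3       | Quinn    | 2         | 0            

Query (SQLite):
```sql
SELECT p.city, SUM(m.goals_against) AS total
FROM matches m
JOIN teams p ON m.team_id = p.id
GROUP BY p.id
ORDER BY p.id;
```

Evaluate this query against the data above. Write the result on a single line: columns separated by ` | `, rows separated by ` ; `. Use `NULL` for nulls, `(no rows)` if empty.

Join each matches row to its teams via team_id.
Group joined rows by teams.id; compute SUM(m.goals_against) per group.
  2: ids {1, 3, 10, 11, 12} → SUM(m.goals_against)=18
  3: ids {6, 14} → SUM(m.goals_against)=5
  5: ids {4, 5, 8, 9} → SUM(m.goals_against)=20
  10: ids {2, 13} → SUM(m.goals_against)=3
  14: ids {7} → SUM(m.goals_against)=4

Macau | 18 ; Porto | 5 ; Berlin | 20 ; Porto | 3 ; Berlin | 4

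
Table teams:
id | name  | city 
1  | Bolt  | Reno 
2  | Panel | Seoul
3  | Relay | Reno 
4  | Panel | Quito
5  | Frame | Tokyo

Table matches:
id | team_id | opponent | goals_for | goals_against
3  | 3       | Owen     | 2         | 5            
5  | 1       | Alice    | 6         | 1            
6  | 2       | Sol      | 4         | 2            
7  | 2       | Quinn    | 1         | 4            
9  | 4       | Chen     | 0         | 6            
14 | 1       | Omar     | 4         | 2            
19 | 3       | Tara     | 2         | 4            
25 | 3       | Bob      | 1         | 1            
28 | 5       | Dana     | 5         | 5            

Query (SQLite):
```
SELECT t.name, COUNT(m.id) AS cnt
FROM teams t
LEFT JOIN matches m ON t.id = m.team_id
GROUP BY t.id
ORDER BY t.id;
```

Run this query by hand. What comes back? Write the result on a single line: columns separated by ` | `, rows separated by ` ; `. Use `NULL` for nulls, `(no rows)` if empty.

Bolt | 2 ; Panel | 2 ; Relay | 3 ; Panel | 1 ; Frame | 1

LEFT JOIN keeps every teams row; unmatched ones get NULL for matches columns.
Group by teams.id and compute COUNT(m.id). COUNT(col) of an all-NULL group is 0.
  1: ids {5, 14} → COUNT(m.id)=2
  2: ids {6, 7} → COUNT(m.id)=2
  3: ids {3, 19, 25} → COUNT(m.id)=3
  4: ids {9} → COUNT(m.id)=1
  5: ids {28} → COUNT(m.id)=1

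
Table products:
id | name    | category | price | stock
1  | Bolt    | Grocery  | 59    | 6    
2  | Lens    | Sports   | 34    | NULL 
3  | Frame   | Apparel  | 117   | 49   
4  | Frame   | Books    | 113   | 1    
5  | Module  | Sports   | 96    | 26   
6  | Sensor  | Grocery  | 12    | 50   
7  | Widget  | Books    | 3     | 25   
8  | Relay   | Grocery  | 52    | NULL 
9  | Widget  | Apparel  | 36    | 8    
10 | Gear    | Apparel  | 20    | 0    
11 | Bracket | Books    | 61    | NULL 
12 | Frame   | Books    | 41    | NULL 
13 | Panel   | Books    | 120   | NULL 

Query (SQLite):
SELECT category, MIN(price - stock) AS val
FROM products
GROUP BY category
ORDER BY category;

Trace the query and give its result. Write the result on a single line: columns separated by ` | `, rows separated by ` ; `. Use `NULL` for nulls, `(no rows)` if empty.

Apparel | 20 ; Books | -22 ; Grocery | -38 ; Sports | 70

For each row compute price - stock.
Group by category; take MIN of the expression per group.
  Apparel: ids {3, 9, 10} → MIN(price - stock)=20
  Books: ids {4, 7, 11, 12, 13} → MIN(price - stock)=-22
  Grocery: ids {1, 6, 8} → MIN(price - stock)=-38
  Sports: ids {2, 5} → MIN(price - stock)=70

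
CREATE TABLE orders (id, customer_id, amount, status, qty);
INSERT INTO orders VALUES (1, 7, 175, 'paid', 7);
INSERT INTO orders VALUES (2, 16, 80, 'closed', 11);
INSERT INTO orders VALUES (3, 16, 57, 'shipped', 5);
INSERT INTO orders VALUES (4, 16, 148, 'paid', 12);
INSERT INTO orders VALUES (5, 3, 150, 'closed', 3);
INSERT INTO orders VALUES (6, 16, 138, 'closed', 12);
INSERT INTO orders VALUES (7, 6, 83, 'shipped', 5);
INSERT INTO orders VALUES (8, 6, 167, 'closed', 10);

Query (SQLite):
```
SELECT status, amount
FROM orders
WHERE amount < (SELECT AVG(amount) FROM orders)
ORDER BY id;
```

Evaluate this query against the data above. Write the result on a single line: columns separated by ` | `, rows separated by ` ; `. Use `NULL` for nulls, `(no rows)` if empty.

Scalar subquery: AVG(amount) over all orders rows = 124.75.
Keep rows where amount < that value.

closed | 80 ; shipped | 57 ; shipped | 83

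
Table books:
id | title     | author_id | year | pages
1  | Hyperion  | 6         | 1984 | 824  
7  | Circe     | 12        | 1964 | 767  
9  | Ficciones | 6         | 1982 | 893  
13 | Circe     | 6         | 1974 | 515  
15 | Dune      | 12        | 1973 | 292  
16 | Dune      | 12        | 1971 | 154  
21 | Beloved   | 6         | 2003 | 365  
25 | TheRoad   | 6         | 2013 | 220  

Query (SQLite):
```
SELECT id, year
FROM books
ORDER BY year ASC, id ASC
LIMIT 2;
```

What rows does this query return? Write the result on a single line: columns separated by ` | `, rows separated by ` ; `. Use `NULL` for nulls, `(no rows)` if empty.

7 | 1964 ; 16 | 1971

Sort by year asc, tiebreak id asc: (1964, id=7), (1971, id=16), (1973, id=15), (1974, id=13), (1982, id=9) …. Take first 2.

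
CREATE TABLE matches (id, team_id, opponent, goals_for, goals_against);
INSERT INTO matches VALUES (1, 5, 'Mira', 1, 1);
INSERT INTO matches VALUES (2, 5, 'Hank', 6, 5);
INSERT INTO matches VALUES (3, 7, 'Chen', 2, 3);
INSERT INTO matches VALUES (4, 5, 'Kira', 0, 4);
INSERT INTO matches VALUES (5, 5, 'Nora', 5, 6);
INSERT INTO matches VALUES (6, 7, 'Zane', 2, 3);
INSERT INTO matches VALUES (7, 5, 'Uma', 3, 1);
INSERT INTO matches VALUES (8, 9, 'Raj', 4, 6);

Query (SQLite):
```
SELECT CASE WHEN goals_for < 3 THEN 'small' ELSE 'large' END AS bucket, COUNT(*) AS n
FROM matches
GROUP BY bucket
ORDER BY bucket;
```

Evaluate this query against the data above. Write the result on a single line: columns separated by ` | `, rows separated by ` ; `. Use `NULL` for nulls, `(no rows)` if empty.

large | 4 ; small | 4

Bucket rows by goals_for < 3 → 'small' else 'large'; count each bucket.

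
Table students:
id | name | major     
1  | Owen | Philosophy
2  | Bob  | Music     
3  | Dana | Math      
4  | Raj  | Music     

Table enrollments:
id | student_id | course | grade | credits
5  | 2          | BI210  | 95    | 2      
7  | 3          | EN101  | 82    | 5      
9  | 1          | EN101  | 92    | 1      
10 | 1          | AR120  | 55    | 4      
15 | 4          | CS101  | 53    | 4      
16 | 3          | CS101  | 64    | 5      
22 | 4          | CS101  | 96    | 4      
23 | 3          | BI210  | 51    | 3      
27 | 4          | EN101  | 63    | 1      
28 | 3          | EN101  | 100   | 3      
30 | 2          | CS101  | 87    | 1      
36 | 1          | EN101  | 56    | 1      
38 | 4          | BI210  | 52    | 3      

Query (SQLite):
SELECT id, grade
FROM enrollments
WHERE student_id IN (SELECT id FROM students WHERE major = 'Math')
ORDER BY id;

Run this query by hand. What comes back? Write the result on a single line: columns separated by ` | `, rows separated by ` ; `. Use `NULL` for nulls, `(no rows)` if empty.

7 | 82 ; 16 | 64 ; 23 | 51 ; 28 | 100

Inner query: students.id where major = 'Math'.
Outer: keep enrollments rows whose student_id is in that set.
Inner query → {3}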